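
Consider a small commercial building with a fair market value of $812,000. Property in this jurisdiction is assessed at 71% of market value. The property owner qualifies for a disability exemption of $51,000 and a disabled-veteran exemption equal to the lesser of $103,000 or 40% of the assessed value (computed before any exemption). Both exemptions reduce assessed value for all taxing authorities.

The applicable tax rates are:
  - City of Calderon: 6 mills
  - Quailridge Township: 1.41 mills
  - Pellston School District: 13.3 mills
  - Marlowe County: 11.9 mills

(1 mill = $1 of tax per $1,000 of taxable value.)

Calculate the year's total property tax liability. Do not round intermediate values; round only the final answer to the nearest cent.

Assessed value = $812,000 × 0.71 = $576,520
Disabled-veteran exemption = min($103,000, 40% × $576,520) = min($103,000, $230,608) = $103,000 (dollar cap binds)
Taxable value = $576,520 − $51,000 − $103,000 = $422,520
City of Calderon: $422,520 × 0.006 = $2,535.12
Quailridge Township: $422,520 × 0.00141 = $595.7532
Pellston School District: $422,520 × 0.0133 = $5,619.516
Marlowe County: $422,520 × 0.0119 = $5,027.988
Total = $13,778.3772

$13,778.38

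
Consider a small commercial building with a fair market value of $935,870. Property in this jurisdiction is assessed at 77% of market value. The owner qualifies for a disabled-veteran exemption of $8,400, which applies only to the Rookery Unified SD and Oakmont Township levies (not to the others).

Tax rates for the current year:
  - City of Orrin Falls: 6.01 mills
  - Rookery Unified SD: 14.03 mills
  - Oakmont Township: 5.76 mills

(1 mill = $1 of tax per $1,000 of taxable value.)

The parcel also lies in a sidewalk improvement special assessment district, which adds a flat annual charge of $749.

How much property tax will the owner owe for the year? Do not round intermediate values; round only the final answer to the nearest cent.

Assessed value = $935,870 × 0.77 = $720,619.9
City of Orrin Falls: $720,619.9 × 0.00601 = $4,330.925599
Rookery Unified SD: ($720,619.9 − $8,400) × 0.01403 = $712,219.9 × 0.01403 = $9,992.445197
Oakmont Township: ($720,619.9 − $8,400) × 0.00576 = $712,219.9 × 0.00576 = $4,102.386624
Levies subtotal = $18,425.75742
Total = $18,425.75742 + $749 = $19,174.75742

$19,174.76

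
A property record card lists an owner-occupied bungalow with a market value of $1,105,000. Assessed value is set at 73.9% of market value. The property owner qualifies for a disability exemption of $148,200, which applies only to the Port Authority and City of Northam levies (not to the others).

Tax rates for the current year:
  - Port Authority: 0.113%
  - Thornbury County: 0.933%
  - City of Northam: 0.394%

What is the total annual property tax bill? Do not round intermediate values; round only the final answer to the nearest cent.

$11,007.59

Assessed value = $1,105,000 × 0.739 = $816,595
Port Authority: ($816,595 − $148,200) × 0.00113 = $668,395 × 0.00113 = $755.28635
Thornbury County: $816,595 × 0.00933 = $7,618.83135
City of Northam: ($816,595 − $148,200) × 0.00394 = $668,395 × 0.00394 = $2,633.4763
Total = $11,007.594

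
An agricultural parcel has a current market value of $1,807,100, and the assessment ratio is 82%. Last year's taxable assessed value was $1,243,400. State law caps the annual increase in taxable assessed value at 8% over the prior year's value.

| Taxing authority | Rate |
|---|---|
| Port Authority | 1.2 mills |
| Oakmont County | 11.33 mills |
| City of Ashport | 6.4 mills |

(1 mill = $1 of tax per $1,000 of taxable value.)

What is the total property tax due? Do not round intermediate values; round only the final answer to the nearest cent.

$25,420.57

Uncapped assessed value = $1,807,100 × 0.82 = $1,481,822
Cap limit = $1,243,400 × 1.08 = $1,342,872
Taxable assessed value = min($1,481,822, $1,342,872) = $1,342,872 (cap binds)
Port Authority: $1,342,872 × 0.0012 = $1,611.4464
Oakmont County: $1,342,872 × 0.01133 = $15,214.73976
City of Ashport: $1,342,872 × 0.0064 = $8,594.3808
Total = $25,420.56696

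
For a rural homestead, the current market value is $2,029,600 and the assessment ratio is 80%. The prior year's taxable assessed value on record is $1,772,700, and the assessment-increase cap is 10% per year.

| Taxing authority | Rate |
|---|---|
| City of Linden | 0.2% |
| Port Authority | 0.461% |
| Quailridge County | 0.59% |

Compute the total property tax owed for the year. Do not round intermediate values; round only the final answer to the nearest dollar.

$20,312

Uncapped assessed value = $2,029,600 × 0.8 = $1,623,680
Cap limit = $1,772,700 × 1.1 = $1,949,970
Taxable assessed value = min($1,623,680, $1,949,970) = $1,623,680 (cap does not bind)
City of Linden: $1,623,680 × 0.002 = $3,247.36
Port Authority: $1,623,680 × 0.00461 = $7,485.1648
Quailridge County: $1,623,680 × 0.0059 = $9,579.712
Total = $20,312.2368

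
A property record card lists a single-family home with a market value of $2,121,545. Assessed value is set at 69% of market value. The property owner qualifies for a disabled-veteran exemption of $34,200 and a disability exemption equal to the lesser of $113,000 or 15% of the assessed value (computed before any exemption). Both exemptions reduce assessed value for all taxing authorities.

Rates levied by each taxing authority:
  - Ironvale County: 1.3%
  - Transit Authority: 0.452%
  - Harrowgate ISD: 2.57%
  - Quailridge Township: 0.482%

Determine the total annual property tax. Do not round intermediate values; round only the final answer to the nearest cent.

$63,252.64

Assessed value = $2,121,545 × 0.69 = $1,463,866.05
Disability exemption = min($113,000, 15% × $1,463,866.05) = min($113,000, $219,579.9075) = $113,000 (dollar cap binds)
Taxable value = $1,463,866.05 − $34,200 − $113,000 = $1,316,666.05
Ironvale County: $1,316,666.05 × 0.013 = $17,116.65865
Transit Authority: $1,316,666.05 × 0.00452 = $5,951.330546
Harrowgate ISD: $1,316,666.05 × 0.0257 = $33,838.317485
Quailridge Township: $1,316,666.05 × 0.00482 = $6,346.330361
Total = $63,252.637042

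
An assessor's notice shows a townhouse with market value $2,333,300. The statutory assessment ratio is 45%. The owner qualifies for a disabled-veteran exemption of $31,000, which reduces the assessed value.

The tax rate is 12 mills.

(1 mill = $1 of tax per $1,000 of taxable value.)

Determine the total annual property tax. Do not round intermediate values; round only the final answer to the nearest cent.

Assessed value = $2,333,300 × 0.45 = $1,049,985
Taxable value = $1,049,985 − $31,000 = $1,018,985
Tax = $1,018,985 × 0.012 = $12,227.82

$12,227.82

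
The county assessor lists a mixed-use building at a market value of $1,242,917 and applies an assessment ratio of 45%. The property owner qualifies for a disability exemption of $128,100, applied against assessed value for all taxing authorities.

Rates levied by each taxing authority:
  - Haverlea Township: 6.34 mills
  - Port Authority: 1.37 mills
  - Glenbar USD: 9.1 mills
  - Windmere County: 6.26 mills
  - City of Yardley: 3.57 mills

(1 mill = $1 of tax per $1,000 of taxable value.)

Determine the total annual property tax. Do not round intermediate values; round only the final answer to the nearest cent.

$11,487.50

Assessed value = $1,242,917 × 0.45 = $559,312.65
Taxable value = $559,312.65 − $128,100 = $431,212.65
Haverlea Township: $431,212.65 × 0.00634 = $2,733.888201
Port Authority: $431,212.65 × 0.00137 = $590.7613305
Glenbar USD: $431,212.65 × 0.0091 = $3,924.035115
Windmere County: $431,212.65 × 0.00626 = $2,699.391189
City of Yardley: $431,212.65 × 0.00357 = $1,539.4291605
Total = $2,733.888201 + $590.7613305 + $3,924.035115 + $2,699.391189 + $1,539.4291605 = $11,487.504996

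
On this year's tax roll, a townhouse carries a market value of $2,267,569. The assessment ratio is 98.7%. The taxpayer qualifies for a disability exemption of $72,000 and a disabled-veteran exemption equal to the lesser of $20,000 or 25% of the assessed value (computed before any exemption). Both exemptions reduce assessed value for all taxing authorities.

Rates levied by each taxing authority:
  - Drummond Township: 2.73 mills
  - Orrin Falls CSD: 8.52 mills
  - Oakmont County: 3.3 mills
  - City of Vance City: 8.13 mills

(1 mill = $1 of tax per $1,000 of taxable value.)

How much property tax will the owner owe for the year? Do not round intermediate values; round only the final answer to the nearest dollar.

Assessed value = $2,267,569 × 0.987 = $2,238,090.603
Disabled-veteran exemption = min($20,000, 25% × $2,238,090.603) = min($20,000, $559,522.65075) = $20,000 (dollar cap binds)
Taxable value = $2,238,090.603 − $72,000 − $20,000 = $2,146,090.603
Drummond Township: $2,146,090.603 × 0.00273 = $5,858.82734619
Orrin Falls CSD: $2,146,090.603 × 0.00852 = $18,284.69193756
Oakmont County: $2,146,090.603 × 0.0033 = $7,082.0989899
City of Vance City: $2,146,090.603 × 0.00813 = $17,447.71660239
Total = $48,673.33487604

$48,673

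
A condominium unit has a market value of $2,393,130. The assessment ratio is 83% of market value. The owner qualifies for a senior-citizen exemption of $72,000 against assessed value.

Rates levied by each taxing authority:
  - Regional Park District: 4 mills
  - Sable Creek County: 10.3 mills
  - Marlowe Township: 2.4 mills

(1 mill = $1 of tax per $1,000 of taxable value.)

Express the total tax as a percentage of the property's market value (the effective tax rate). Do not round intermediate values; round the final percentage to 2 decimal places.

1.34%

Assessed value = $2,393,130 × 0.83 = $1,986,297.9
Taxable value = $1,986,297.9 − $72,000 = $1,914,297.9
Regional Park District: $1,914,297.9 × 0.004 = $7,657.1916
Sable Creek County: $1,914,297.9 × 0.0103 = $19,717.26837
Marlowe Township: $1,914,297.9 × 0.0024 = $4,594.31496
Total tax = $31,968.77493
Effective rate = $31,968.77493 ÷ $2,393,130 = 1.34% of market value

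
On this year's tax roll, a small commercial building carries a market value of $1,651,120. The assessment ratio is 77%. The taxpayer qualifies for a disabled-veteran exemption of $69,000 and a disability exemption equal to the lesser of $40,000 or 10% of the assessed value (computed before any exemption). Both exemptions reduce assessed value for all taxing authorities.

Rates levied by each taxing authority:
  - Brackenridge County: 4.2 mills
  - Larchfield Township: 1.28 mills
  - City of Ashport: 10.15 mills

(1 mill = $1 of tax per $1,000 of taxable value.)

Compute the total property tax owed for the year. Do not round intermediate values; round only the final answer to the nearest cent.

$18,167.72

Assessed value = $1,651,120 × 0.77 = $1,271,362.4
Disability exemption = min($40,000, 10% × $1,271,362.4) = min($40,000, $127,136.24) = $40,000 (dollar cap binds)
Taxable value = $1,271,362.4 − $69,000 − $40,000 = $1,162,362.4
Brackenridge County: $1,162,362.4 × 0.0042 = $4,881.92208
Larchfield Township: $1,162,362.4 × 0.00128 = $1,487.823872
City of Ashport: $1,162,362.4 × 0.01015 = $11,797.97836
Total = $18,167.724312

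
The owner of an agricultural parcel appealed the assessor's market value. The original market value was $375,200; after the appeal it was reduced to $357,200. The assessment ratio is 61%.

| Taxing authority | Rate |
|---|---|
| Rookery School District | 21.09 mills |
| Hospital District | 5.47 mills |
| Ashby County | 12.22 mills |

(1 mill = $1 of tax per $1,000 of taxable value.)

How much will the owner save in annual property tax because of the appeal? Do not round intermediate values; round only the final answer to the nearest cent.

$425.80

Old assessed value = $375,200 × 0.61 = $228,872
New assessed value = $357,200 × 0.61 = $217,892
Combined rate = 0.02109 + 0.00547 + 0.01222 = 0.03878
Old tax = $228,872 × 0.03878 = $8,875.65616
New tax = $217,892 × 0.03878 = $8,449.85176
Reduction = $8,875.65616 − $8,449.85176 = $425.8044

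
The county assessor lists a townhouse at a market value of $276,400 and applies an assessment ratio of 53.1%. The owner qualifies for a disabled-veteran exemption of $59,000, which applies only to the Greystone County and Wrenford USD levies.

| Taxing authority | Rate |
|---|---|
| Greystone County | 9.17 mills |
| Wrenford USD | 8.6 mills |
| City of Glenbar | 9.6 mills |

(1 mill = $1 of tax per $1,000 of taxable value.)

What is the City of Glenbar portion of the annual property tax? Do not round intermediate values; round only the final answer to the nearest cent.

$1,408.98

Assessed value = $276,400 × 0.531 = $146,768.4
City of Glenbar taxable value = $146,768.4 (exemption does not apply)
City of Glenbar levy = $146,768.4 × 0.0096 = $1,408.97664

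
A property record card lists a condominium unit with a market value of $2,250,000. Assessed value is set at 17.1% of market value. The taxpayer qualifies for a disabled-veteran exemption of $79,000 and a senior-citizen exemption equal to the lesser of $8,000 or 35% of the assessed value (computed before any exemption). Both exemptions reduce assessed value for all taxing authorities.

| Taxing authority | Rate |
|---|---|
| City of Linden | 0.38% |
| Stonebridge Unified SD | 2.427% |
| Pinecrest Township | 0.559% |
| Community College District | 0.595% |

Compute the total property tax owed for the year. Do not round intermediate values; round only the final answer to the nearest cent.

Assessed value = $2,250,000 × 0.171 = $384,750
Senior-citizen exemption = min($8,000, 35% × $384,750) = min($8,000, $134,662.5) = $8,000 (dollar cap binds)
Taxable value = $384,750 − $79,000 − $8,000 = $297,750
City of Linden: $297,750 × 0.0038 = $1,131.45
Stonebridge Unified SD: $297,750 × 0.02427 = $7,226.3925
Pinecrest Township: $297,750 × 0.00559 = $1,664.4225
Community College District: $297,750 × 0.00595 = $1,771.6125
Total = $11,793.8775

$11,793.88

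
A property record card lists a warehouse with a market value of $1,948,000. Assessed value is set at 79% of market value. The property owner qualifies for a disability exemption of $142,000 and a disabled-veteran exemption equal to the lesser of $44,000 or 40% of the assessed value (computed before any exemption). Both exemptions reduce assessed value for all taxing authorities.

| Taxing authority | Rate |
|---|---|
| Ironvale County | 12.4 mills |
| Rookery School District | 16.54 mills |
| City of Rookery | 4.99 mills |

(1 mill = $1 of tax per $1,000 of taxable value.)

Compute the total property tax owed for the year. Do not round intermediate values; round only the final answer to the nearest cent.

Assessed value = $1,948,000 × 0.79 = $1,538,920
Disabled-veteran exemption = min($44,000, 40% × $1,538,920) = min($44,000, $615,568) = $44,000 (dollar cap binds)
Taxable value = $1,538,920 − $142,000 − $44,000 = $1,352,920
Ironvale County: $1,352,920 × 0.0124 = $16,776.208
Rookery School District: $1,352,920 × 0.01654 = $22,377.2968
City of Rookery: $1,352,920 × 0.00499 = $6,751.0708
Total = $45,904.5756

$45,904.58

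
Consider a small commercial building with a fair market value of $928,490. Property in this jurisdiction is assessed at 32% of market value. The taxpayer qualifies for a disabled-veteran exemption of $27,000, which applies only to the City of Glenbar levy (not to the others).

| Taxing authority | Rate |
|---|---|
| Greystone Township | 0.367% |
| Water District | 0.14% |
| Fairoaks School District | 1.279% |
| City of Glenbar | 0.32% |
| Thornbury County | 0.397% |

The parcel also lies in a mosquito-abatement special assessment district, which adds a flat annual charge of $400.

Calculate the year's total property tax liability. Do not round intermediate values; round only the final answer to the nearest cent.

Assessed value = $928,490 × 0.32 = $297,116.8
Greystone Township: $297,116.8 × 0.00367 = $1,090.418656
Water District: $297,116.8 × 0.0014 = $415.96352
Fairoaks School District: $297,116.8 × 0.01279 = $3,800.123872
City of Glenbar: ($297,116.8 − $27,000) × 0.0032 = $270,116.8 × 0.0032 = $864.37376
Thornbury County: $297,116.8 × 0.00397 = $1,179.553696
Levies subtotal = $7,350.433504
Total = $7,350.433504 + $400 = $7,750.433504

$7,750.43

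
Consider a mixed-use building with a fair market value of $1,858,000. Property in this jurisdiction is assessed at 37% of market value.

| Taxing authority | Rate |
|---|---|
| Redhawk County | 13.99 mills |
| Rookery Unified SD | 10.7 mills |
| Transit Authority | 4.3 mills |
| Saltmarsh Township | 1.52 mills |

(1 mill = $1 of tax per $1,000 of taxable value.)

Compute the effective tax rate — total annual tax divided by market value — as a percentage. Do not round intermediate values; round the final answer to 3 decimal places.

1.129%

Assessed value = $1,858,000 × 0.37 = $687,460
Redhawk County: $687,460 × 0.01399 = $9,617.5654
Rookery Unified SD: $687,460 × 0.0107 = $7,355.822
Transit Authority: $687,460 × 0.0043 = $2,956.078
Saltmarsh Township: $687,460 × 0.00152 = $1,044.9392
Total tax = $20,974.4046
Effective rate = $20,974.4046 ÷ $1,858,000 = 1.129% of market value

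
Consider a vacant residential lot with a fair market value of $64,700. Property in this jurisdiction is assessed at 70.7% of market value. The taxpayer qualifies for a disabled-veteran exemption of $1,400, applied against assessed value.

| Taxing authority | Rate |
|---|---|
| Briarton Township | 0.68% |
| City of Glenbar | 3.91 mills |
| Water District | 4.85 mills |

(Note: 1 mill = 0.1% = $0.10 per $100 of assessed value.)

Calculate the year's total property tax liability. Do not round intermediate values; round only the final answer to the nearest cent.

$689.98

Assessed value = $64,700 × 0.707 = $45,742.9
Taxable value = $45,742.9 − $1,400 = $44,342.9
Briarton Township: $44,342.9 × 0.0068 = $301.53172
City of Glenbar: $44,342.9 × 0.00391 = $173.380739
Water District: $44,342.9 × 0.00485 = $215.063065
Total = $689.975524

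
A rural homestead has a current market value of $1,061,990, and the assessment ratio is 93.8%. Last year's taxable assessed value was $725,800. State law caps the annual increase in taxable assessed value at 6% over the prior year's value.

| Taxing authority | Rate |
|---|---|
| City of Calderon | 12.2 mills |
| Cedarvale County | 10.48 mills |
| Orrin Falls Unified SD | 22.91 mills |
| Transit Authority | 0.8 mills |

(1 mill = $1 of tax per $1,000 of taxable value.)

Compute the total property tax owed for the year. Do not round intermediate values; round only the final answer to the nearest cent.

$35,690.05

Uncapped assessed value = $1,061,990 × 0.938 = $996,146.62
Cap limit = $725,800 × 1.06 = $769,348
Taxable assessed value = min($996,146.62, $769,348) = $769,348 (cap binds)
City of Calderon: $769,348 × 0.0122 = $9,386.0456
Cedarvale County: $769,348 × 0.01048 = $8,062.76704
Orrin Falls Unified SD: $769,348 × 0.02291 = $17,625.76268
Transit Authority: $769,348 × 0.0008 = $615.4784
Total = $35,690.05372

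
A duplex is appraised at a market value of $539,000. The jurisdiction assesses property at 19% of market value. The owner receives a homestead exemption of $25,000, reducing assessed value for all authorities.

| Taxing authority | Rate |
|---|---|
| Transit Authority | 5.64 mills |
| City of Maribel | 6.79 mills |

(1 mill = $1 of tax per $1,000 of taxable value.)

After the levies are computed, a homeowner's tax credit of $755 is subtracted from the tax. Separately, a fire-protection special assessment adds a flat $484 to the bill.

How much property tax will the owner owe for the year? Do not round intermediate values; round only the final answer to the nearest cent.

Assessed value = $539,000 × 0.19 = $102,410
Taxable value = $102,410 − $25,000 = $77,410
Transit Authority: $77,410 × 0.00564 = $436.5924
City of Maribel: $77,410 × 0.00679 = $525.6139
Levies subtotal = $962.2063
After credit = $962.2063 − $755 = $207.2063
Total = $207.2063 + $484 = $691.2063

$691.21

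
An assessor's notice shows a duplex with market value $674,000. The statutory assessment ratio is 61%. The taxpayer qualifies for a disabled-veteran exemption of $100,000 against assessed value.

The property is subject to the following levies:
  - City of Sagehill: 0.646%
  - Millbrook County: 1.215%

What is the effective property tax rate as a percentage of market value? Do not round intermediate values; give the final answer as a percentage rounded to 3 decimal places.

Assessed value = $674,000 × 0.61 = $411,140
Taxable value = $411,140 − $100,000 = $311,140
City of Sagehill: $311,140 × 0.00646 = $2,009.9644
Millbrook County: $311,140 × 0.01215 = $3,780.351
Total tax = $5,790.3154
Effective rate = $5,790.3154 ÷ $674,000 = 0.859% of market value

0.859%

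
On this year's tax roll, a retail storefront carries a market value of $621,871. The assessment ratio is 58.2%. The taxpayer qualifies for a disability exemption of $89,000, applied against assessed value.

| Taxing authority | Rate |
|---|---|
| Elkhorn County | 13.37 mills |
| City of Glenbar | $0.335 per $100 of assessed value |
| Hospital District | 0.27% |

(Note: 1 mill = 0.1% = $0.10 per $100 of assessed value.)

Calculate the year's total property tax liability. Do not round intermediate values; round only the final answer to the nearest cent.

Assessed value = $621,871 × 0.582 = $361,928.922
Taxable value = $361,928.922 − $89,000 = $272,928.922
Elkhorn County: $272,928.922 × 0.01337 = $3,649.05968714
City of Glenbar: $272,928.922 × 0.00335 = $914.3118887
Hospital District: $272,928.922 × 0.0027 = $736.9080894
Total = $5,300.27966524

$5,300.28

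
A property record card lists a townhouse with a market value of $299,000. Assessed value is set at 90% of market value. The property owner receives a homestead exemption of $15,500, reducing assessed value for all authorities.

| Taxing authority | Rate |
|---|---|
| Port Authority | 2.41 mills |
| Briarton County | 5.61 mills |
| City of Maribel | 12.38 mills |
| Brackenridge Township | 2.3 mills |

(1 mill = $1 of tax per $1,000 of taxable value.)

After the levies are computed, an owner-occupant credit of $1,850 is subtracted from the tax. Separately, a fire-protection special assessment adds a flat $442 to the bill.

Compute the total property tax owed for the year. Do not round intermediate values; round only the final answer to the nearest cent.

Assessed value = $299,000 × 0.9 = $269,100
Taxable value = $269,100 − $15,500 = $253,600
Port Authority: $253,600 × 0.00241 = $611.176
Briarton County: $253,600 × 0.00561 = $1,422.696
City of Maribel: $253,600 × 0.01238 = $3,139.568
Brackenridge Township: $253,600 × 0.0023 = $583.28
Levies subtotal = $5,756.72
After credit = $5,756.72 − $1,850 = $3,906.72
Total = $3,906.72 + $442 = $4,348.72

$4,348.72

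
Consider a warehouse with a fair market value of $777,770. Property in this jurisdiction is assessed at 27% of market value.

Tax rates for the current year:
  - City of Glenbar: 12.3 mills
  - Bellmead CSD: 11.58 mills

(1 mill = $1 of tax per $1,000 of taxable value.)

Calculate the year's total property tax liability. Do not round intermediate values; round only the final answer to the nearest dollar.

$5,015

Assessed value = $777,770 × 0.27 = $209,997.9
City of Glenbar: $209,997.9 × 0.0123 = $2,582.97417
Bellmead CSD: $209,997.9 × 0.01158 = $2,431.775682
Total = $2,582.97417 + $2,431.775682 = $5,014.749852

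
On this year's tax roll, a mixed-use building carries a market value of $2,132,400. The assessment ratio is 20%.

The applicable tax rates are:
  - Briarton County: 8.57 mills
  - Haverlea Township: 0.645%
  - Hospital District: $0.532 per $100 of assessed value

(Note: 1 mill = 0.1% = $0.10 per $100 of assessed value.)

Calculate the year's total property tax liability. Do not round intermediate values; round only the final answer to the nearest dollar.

Assessed value = $2,132,400 × 0.2 = $426,480
Briarton County: $426,480 × 0.00857 = $3,654.9336
Haverlea Township: $426,480 × 0.00645 = $2,750.796
Hospital District: $426,480 × 0.00532 = $2,268.8736
Total = $8,674.6032

$8,675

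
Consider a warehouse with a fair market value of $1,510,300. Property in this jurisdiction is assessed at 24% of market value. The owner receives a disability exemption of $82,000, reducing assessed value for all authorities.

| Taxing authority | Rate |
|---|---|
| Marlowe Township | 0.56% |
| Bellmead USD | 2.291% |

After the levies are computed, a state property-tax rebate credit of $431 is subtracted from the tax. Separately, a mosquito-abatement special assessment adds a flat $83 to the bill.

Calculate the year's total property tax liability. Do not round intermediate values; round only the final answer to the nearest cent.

$7,648.26

Assessed value = $1,510,300 × 0.24 = $362,472
Taxable value = $362,472 − $82,000 = $280,472
Marlowe Township: $280,472 × 0.0056 = $1,570.6432
Bellmead USD: $280,472 × 0.02291 = $6,425.61352
Levies subtotal = $7,996.25672
After credit = $7,996.25672 − $431 = $7,565.25672
Total = $7,565.25672 + $83 = $7,648.25672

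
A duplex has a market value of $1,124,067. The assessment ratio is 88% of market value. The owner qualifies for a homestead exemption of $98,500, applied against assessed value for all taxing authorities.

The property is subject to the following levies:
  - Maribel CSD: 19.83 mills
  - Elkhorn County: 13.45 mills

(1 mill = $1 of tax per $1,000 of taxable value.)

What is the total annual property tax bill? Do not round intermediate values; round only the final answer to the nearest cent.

Assessed value = $1,124,067 × 0.88 = $989,178.96
Taxable value = $989,178.96 − $98,500 = $890,678.96
Maribel CSD: $890,678.96 × 0.01983 = $17,662.1637768
Elkhorn County: $890,678.96 × 0.01345 = $11,979.632012
Total = $17,662.1637768 + $11,979.632012 = $29,641.7957888

$29,641.80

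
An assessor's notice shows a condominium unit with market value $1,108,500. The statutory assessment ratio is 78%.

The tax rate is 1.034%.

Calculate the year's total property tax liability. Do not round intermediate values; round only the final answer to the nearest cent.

$8,940.27

Assessed value = $1,108,500 × 0.78 = $864,630
Tax = $864,630 × 0.01034 = $8,940.2742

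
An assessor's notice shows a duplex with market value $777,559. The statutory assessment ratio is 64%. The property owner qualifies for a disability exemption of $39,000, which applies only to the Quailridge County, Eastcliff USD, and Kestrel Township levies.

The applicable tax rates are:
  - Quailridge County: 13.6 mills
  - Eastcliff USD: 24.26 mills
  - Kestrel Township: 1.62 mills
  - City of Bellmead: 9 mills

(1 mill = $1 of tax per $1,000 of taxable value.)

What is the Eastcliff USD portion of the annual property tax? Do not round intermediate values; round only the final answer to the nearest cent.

Assessed value = $777,559 × 0.64 = $497,637.76
Eastcliff USD taxable value = $497,637.76 − $39,000 = $458,637.76
Eastcliff USD levy = $458,637.76 × 0.02426 = $11,126.5520576

$11,126.55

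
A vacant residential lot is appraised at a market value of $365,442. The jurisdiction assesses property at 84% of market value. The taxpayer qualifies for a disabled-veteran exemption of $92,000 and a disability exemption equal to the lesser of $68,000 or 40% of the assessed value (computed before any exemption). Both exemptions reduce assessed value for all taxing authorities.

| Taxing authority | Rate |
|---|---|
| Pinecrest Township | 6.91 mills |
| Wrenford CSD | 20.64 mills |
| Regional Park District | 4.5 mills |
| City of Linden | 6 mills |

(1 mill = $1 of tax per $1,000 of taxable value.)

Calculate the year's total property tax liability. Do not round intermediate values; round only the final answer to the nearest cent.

$5,592.26

Assessed value = $365,442 × 0.84 = $306,971.28
Disability exemption = min($68,000, 40% × $306,971.28) = min($68,000, $122,788.512) = $68,000 (dollar cap binds)
Taxable value = $306,971.28 − $92,000 − $68,000 = $146,971.28
Pinecrest Township: $146,971.28 × 0.00691 = $1,015.5715448
Wrenford CSD: $146,971.28 × 0.02064 = $3,033.4872192
Regional Park District: $146,971.28 × 0.0045 = $661.37076
City of Linden: $146,971.28 × 0.006 = $881.82768
Total = $5,592.257204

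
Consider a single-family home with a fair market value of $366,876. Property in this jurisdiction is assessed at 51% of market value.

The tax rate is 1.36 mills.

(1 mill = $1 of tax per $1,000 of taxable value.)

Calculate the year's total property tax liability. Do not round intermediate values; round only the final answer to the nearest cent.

$254.47

Assessed value = $366,876 × 0.51 = $187,106.76
Tax = $187,106.76 × 0.00136 = $254.4651936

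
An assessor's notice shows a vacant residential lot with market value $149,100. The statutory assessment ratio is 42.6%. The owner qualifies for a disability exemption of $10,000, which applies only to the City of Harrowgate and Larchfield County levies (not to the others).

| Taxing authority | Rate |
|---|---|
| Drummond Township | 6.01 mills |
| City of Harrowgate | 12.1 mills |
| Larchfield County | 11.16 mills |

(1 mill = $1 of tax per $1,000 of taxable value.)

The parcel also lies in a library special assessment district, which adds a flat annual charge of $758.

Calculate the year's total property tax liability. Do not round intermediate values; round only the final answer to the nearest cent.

Assessed value = $149,100 × 0.426 = $63,516.6
Drummond Township: $63,516.6 × 0.00601 = $381.734766
City of Harrowgate: ($63,516.6 − $10,000) × 0.0121 = $53,516.6 × 0.0121 = $647.55086
Larchfield County: ($63,516.6 − $10,000) × 0.01116 = $53,516.6 × 0.01116 = $597.245256
Levies subtotal = $1,626.530882
Total = $1,626.530882 + $758 = $2,384.530882

$2,384.53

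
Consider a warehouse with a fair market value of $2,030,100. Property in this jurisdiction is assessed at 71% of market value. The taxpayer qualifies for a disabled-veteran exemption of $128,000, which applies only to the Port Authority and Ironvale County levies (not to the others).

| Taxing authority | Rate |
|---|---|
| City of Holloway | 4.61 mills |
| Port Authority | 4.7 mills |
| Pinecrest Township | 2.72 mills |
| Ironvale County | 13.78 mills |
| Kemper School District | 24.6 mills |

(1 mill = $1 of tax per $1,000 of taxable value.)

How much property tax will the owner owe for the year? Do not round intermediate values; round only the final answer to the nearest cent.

Assessed value = $2,030,100 × 0.71 = $1,441,371
City of Holloway: $1,441,371 × 0.00461 = $6,644.72031
Port Authority: ($1,441,371 − $128,000) × 0.0047 = $1,313,371 × 0.0047 = $6,172.8437
Pinecrest Township: $1,441,371 × 0.00272 = $3,920.52912
Ironvale County: ($1,441,371 − $128,000) × 0.01378 = $1,313,371 × 0.01378 = $18,098.25238
Kemper School District: $1,441,371 × 0.0246 = $35,457.7266
Total = $70,294.07211

$70,294.07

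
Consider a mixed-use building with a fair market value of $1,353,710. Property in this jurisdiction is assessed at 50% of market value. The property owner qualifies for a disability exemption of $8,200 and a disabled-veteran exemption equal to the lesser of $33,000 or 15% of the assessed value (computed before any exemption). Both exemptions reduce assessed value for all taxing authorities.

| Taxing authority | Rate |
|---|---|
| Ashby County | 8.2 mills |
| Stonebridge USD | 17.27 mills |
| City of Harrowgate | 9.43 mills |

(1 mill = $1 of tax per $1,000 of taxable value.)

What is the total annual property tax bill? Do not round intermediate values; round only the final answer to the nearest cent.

Assessed value = $1,353,710 × 0.5 = $676,855
Disabled-veteran exemption = min($33,000, 15% × $676,855) = min($33,000, $101,528.25) = $33,000 (dollar cap binds)
Taxable value = $676,855 − $8,200 − $33,000 = $635,655
Ashby County: $635,655 × 0.0082 = $5,212.371
Stonebridge USD: $635,655 × 0.01727 = $10,977.76185
City of Harrowgate: $635,655 × 0.00943 = $5,994.22665
Total = $22,184.3595

$22,184.36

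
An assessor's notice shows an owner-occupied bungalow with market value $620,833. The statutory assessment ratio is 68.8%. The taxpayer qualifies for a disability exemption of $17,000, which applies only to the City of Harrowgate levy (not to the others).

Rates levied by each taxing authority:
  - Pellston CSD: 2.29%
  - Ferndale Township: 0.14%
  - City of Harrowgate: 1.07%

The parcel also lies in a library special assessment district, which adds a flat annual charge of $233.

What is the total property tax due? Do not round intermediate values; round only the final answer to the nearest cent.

$15,000.76

Assessed value = $620,833 × 0.688 = $427,133.104
Pellston CSD: $427,133.104 × 0.0229 = $9,781.3480816
Ferndale Township: $427,133.104 × 0.0014 = $597.9863456
City of Harrowgate: ($427,133.104 − $17,000) × 0.0107 = $410,133.104 × 0.0107 = $4,388.4242128
Levies subtotal = $14,767.75864
Total = $14,767.75864 + $233 = $15,000.75864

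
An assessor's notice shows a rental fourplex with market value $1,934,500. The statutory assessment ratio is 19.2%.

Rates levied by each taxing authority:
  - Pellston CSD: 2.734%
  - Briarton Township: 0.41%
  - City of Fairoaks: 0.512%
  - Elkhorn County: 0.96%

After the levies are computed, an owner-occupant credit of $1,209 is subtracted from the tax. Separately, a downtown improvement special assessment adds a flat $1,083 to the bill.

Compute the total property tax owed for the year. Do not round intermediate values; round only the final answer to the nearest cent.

Assessed value = $1,934,500 × 0.192 = $371,424
Pellston CSD: $371,424 × 0.02734 = $10,154.73216
Briarton Township: $371,424 × 0.0041 = $1,522.8384
City of Fairoaks: $371,424 × 0.00512 = $1,901.69088
Elkhorn County: $371,424 × 0.0096 = $3,565.6704
Levies subtotal = $17,144.93184
After credit = $17,144.93184 − $1,209 = $15,935.93184
Total = $15,935.93184 + $1,083 = $17,018.93184

$17,018.93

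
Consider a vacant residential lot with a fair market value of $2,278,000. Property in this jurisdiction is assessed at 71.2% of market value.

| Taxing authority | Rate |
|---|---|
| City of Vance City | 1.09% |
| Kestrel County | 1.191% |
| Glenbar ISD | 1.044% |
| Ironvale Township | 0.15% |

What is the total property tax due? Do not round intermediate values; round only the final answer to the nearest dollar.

$56,362

Assessed value = $2,278,000 × 0.712 = $1,621,936
City of Vance City: $1,621,936 × 0.0109 = $17,679.1024
Kestrel County: $1,621,936 × 0.01191 = $19,317.25776
Glenbar ISD: $1,621,936 × 0.01044 = $16,933.01184
Ironvale Township: $1,621,936 × 0.0015 = $2,432.904
Total = $17,679.1024 + $19,317.25776 + $16,933.01184 + $2,432.904 = $56,362.276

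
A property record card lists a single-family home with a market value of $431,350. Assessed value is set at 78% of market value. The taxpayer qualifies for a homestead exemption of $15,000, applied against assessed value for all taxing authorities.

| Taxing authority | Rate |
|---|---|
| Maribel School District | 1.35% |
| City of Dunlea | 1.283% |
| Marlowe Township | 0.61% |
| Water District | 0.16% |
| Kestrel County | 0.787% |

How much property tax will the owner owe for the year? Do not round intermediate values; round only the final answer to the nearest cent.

$13,468.88

Assessed value = $431,350 × 0.78 = $336,453
Taxable value = $336,453 − $15,000 = $321,453
Maribel School District: $321,453 × 0.0135 = $4,339.6155
City of Dunlea: $321,453 × 0.01283 = $4,124.24199
Marlowe Township: $321,453 × 0.0061 = $1,960.8633
Water District: $321,453 × 0.0016 = $514.3248
Kestrel County: $321,453 × 0.00787 = $2,529.83511
Total = $4,339.6155 + $4,124.24199 + $1,960.8633 + $514.3248 + $2,529.83511 = $13,468.8807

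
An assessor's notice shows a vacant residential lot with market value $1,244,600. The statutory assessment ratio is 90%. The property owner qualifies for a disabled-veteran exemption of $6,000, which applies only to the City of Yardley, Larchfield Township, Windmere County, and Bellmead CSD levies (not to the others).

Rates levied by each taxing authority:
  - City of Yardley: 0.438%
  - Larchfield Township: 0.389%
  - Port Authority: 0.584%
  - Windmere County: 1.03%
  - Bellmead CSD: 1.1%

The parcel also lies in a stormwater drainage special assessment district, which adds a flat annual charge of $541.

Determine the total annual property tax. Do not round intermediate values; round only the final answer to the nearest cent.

Assessed value = $1,244,600 × 0.9 = $1,120,140
City of Yardley: ($1,120,140 − $6,000) × 0.00438 = $1,114,140 × 0.00438 = $4,879.9332
Larchfield Township: ($1,120,140 − $6,000) × 0.00389 = $1,114,140 × 0.00389 = $4,334.0046
Port Authority: $1,120,140 × 0.00584 = $6,541.6176
Windmere County: ($1,120,140 − $6,000) × 0.0103 = $1,114,140 × 0.0103 = $11,475.642
Bellmead CSD: ($1,120,140 − $6,000) × 0.011 = $1,114,140 × 0.011 = $12,255.54
Levies subtotal = $39,486.7374
Total = $39,486.7374 + $541 = $40,027.7374

$40,027.74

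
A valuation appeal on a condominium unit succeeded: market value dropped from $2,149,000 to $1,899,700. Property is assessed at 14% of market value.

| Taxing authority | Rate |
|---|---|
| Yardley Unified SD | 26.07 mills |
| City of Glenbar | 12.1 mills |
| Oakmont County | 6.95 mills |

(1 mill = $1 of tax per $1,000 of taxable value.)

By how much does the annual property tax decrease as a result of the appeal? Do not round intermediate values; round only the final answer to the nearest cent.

$1,574.78

Old assessed value = $2,149,000 × 0.14 = $300,860
New assessed value = $1,899,700 × 0.14 = $265,958
Combined rate = 0.02607 + 0.0121 + 0.00695 = 0.04512
Old tax = $300,860 × 0.04512 = $13,574.8032
New tax = $265,958 × 0.04512 = $12,000.02496
Reduction = $13,574.8032 − $12,000.02496 = $1,574.77824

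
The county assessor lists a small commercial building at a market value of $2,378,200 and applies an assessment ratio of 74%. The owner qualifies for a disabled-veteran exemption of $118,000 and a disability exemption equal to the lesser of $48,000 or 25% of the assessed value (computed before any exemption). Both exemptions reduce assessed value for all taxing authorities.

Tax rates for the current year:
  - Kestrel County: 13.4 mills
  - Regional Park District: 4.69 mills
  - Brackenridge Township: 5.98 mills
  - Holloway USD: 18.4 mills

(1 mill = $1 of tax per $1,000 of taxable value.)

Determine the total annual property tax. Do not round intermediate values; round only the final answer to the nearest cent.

Assessed value = $2,378,200 × 0.74 = $1,759,868
Disability exemption = min($48,000, 25% × $1,759,868) = min($48,000, $439,967) = $48,000 (dollar cap binds)
Taxable value = $1,759,868 − $118,000 − $48,000 = $1,593,868
Kestrel County: $1,593,868 × 0.0134 = $21,357.8312
Regional Park District: $1,593,868 × 0.00469 = $7,475.24092
Brackenridge Township: $1,593,868 × 0.00598 = $9,531.33064
Holloway USD: $1,593,868 × 0.0184 = $29,327.1712
Total = $67,691.57396

$67,691.57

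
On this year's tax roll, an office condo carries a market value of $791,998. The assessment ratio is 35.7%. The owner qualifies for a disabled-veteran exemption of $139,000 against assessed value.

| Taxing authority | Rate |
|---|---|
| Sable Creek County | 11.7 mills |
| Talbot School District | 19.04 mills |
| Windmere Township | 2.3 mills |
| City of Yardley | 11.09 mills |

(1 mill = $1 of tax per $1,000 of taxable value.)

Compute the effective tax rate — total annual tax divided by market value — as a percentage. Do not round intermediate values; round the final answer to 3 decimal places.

0.801%

Assessed value = $791,998 × 0.357 = $282,743.286
Taxable value = $282,743.286 − $139,000 = $143,743.286
Sable Creek County: $143,743.286 × 0.0117 = $1,681.7964462
Talbot School District: $143,743.286 × 0.01904 = $2,736.87216544
Windmere Township: $143,743.286 × 0.0023 = $330.6095578
City of Yardley: $143,743.286 × 0.01109 = $1,594.11304174
Total tax = $6,343.39121118
Effective rate = $6,343.39121118 ÷ $791,998 = 0.801% of market value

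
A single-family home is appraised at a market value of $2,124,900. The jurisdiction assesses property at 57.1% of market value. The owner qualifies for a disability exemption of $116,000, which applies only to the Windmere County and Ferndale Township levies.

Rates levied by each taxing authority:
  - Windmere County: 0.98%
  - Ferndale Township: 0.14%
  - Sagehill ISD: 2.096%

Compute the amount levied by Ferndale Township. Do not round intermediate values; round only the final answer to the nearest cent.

Assessed value = $2,124,900 × 0.571 = $1,213,317.9
Ferndale Township taxable value = $1,213,317.9 − $116,000 = $1,097,317.9
Ferndale Township levy = $1,097,317.9 × 0.0014 = $1,536.24506

$1,536.25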